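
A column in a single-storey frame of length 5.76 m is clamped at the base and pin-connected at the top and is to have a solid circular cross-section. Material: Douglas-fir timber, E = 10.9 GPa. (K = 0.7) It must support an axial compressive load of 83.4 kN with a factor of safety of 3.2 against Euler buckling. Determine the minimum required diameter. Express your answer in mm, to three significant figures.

Required P_cr = n·P = 3.2 × 83.4 = 266.9 kN
L_e = K·L = 0.7 × 5.76 = 4.032 m
Required I = P_cr·L_e²/(π²E) = 2.669×10^5 × 4.032² / (π² × 1.09×10^10) = 4.033×10^-5 m⁴
I_req = 4.033×10^7 mm⁴
Solid circle: I = πd⁴/64  ⇒  d = (64I/π)^(1/4) = (64×4.033×10^7/π)^(1/4) = 169 mm

d ≈ 169 mm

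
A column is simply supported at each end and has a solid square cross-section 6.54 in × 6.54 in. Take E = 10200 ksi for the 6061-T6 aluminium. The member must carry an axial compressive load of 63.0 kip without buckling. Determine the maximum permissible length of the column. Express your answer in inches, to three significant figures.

L_max ≈ 494 in

I = a⁴/12 = 6.54⁴/12 = 152.5 in⁴
At the buckling limit P_cr = P = 6.300×10^4 lb
From P_cr = π²EI/(K·L)²:  L = (1/K)·√(π²EI/P_cr) = (1/1)·√(π²×1.02×10^7×152.5/6.300×10^4)
L = 494 in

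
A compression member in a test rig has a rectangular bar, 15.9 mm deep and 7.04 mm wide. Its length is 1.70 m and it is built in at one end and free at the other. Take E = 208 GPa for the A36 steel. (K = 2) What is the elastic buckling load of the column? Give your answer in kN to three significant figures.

Buckling occurs about the weak axis: I_min = h·b³/12 with b = 7.04 mm (the shorter side).
I_min = 15.9×7.04³/12 = 462.3 mm⁴
I = 462.3 mm⁴ = 4.623×10^-10 m⁴
Effective length L_e = K·L = 2 × 1.70 = 3.400 m
P_cr = π²EI / L_e² = π² × 208×10⁹ × 4.623×10^-10 / 3.400² = 82.10 N

P_cr ≈ 0.0821 kN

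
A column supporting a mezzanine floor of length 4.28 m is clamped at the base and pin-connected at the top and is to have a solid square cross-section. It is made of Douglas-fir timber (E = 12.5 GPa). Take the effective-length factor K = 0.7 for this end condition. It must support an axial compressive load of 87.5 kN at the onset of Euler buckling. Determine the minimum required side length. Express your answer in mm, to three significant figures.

L_e = K·L = 0.7 × 4.28 = 2.996 m
Required I = P_cr·L_e²/(π²E) = 8.750×10^4 × 2.996² / (π² × 1.25×10^10) = 6.366×10^-6 m⁴
I_req = 6.366×10^6 mm⁴
Solid square: I = a⁴/12  ⇒  a = (12I)^(1/4) = (12×6.366×10^6)^(1/4) = 93.5 mm

a ≈ 93.5 mm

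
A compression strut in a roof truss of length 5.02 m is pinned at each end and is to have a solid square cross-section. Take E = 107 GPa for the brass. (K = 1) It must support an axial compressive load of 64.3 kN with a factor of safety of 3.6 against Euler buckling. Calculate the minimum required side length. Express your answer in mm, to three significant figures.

Required P_cr = n·P = 3.6 × 64.3 = 231.5 kN
L_e = K·L = 1 × 5.02 = 5.020 m
Required I = P_cr·L_e²/(π²E) = 2.315×10^5 × 5.020² / (π² × 1.07×10^11) = 5.524×10^-6 m⁴
I_req = 5.524×10^6 mm⁴
Solid square: I = a⁴/12  ⇒  a = (12I)^(1/4) = (12×5.524×10^6)^(1/4) = 90.2 mm

a ≈ 90.2 mm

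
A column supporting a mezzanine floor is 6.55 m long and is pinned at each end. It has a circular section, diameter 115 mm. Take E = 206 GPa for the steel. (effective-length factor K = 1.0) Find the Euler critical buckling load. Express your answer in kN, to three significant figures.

P_cr ≈ 407 kN

I = πd⁴/64 = π×115⁴/64 = 8.585×10^6 mm⁴
I = 8.585×10^6 mm⁴ = 8.585×10^-6 m⁴
Effective length L_e = K·L = 1 × 6.55 = 6.550 m
P_cr = π²EI / L_e² = π² × 206×10⁹ × 8.585×10^-6 / 6.550² = 4.069×10^5 N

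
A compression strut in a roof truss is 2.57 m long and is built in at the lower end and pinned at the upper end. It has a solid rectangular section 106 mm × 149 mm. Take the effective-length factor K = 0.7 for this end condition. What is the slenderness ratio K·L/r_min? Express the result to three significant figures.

λ ≈ 58.8

For a rectangle r_min = b/√12 = 106/√12 = 30.60 mm
L_e = K·L = 0.7 × 2.57 m = 1.799 m = 1799.0 mm
λ = L_e / r_min = 1799.0 / 30.60 = 58.8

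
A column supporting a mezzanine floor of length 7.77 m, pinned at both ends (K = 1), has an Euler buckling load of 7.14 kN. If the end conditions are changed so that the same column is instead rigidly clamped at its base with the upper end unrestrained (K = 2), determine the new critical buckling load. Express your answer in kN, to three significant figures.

P_cr ∝ 1/K², so P_cr,new = P_cr,old × (K_old/K_new)² = 7.14 × (1/2)²
= 7.14 × 0.2500 = 1.78 kN

P_cr ≈ 1.78 kN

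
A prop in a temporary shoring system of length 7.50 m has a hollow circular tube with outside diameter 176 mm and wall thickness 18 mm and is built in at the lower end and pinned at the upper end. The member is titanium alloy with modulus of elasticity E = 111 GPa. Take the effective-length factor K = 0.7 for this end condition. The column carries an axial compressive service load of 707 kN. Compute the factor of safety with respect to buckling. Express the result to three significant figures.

n ≈ 1.59

Inner diameter d_i = 176 − 2×18 = 140.0 mm
I = π(d_o⁴ − d_i⁴)/64 = π(176⁴ − 140.0⁴)/64 = 2.824×10^7 mm⁴
I = 2.824×10^7 mm⁴ = 2.824×10^-5 m⁴
Effective length L_e = K·L = 0.7 × 7.50 = 5.250 m
P_cr = π²EI / L_e² = π² × 111×10⁹ × 2.824×10^-5 / 5.250² = 1.123×10^6 N
Factor of safety n = P_cr / P = 1122.6 / 707 = 1.59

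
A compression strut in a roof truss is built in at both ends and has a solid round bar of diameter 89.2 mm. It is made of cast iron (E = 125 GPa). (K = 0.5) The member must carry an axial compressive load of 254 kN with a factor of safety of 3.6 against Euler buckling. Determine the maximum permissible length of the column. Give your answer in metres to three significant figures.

I = πd⁴/64 = π×89.2⁴/64 = 3.108×10^6 mm⁴
I = 3.108×10^-6 m⁴
Required critical load P_cr = n·P = 3.6 × 254 = 914.4 kN = 9.144×10^5 N
From P_cr = π²EI/(K·L)²:  L = (1/K)·√(π²EI/P_cr) = (1/0.5)·√(π²×1.25×10^11×3.108×10^-6/9.144×10^5)
L = 4.10 m

L_max ≈ 4.10 m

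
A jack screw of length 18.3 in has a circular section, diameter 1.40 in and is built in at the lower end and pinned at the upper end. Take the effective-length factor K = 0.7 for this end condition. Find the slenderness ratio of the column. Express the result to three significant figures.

λ ≈ 36.6

For a solid circle r = d/4 = 1.40/4 = 0.3500 in
L_e = K·L = 0.7 × 18.3 = 12.81 in
λ = L_e / r_min = 12.810 / 0.3500 = 36.6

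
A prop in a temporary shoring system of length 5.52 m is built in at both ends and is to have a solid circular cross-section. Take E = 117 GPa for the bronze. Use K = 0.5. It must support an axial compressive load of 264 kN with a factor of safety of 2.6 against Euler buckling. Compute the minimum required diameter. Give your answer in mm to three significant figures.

Required P_cr = n·P = 2.6 × 264 = 686.4 kN
L_e = K·L = 0.5 × 5.52 = 2.760 m
Required I = P_cr·L_e²/(π²E) = 6.864×10^5 × 2.760² / (π² × 1.17×10^11) = 4.528×10^-6 m⁴
I_req = 4.528×10^6 mm⁴
Solid circle: I = πd⁴/64  ⇒  d = (64I/π)^(1/4) = (64×4.528×10^6/π)^(1/4) = 98.0 mm

d ≈ 98.0 mm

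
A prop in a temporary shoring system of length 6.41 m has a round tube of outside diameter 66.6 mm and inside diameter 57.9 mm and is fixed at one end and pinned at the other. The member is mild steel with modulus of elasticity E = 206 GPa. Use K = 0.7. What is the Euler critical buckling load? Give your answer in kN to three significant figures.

P_cr ≈ 41.8 kN

d_o = 66.6 mm, d_i = 57.9 mm
I = π(d_o⁴ − d_i⁴)/64 = π(66.6⁴ − 57.90⁴)/64 = 4.141×10^5 mm⁴
I = 4.141×10^5 mm⁴ = 4.141×10^-7 m⁴
Effective length L_e = K·L = 0.7 × 6.41 = 4.487 m
P_cr = π²EI / L_e² = π² × 206×10⁹ × 4.141×10^-7 / 4.487² = 4.182×10^4 N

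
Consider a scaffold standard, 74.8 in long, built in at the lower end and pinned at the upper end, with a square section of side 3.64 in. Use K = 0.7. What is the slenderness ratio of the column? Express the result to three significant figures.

λ ≈ 49.8

I = a⁴/12 = 3.64⁴/12 = 14.63 in⁴
A = 13.25 in²;  r_min = √(I/A) = √(14.63/13.25) = 1.051 in
L_e = K·L = 0.7 × 74.8 = 52.36 in
λ = L_e / r_min = 52.360 / 1.051 = 49.8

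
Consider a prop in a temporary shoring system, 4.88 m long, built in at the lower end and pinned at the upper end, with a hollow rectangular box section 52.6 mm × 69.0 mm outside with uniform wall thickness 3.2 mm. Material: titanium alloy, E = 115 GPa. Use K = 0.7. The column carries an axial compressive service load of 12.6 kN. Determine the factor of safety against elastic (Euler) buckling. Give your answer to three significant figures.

Inner dimensions: h_i = 69.0 − 2×3.2 = 62.60 mm, b_i = 52.6 − 2×3.2 = 46.20 mm
Weak-axis I_min = (h_o·b_o³ − h_i·b_i³)/12 with b_o = 52.6, b_i = 46.20 mm (shorter outer/inner sides).
I_min = (69.0×52.6³ − 62.60×46.20³)/12 = 3.224×10^5 mm⁴
I = 3.224×10^5 mm⁴ = 3.224×10^-7 m⁴
Effective length L_e = K·L = 0.7 × 4.88 = 3.416 m
P_cr = π²EI / L_e² = π² × 115×10⁹ × 3.224×10^-7 / 3.416² = 3.136×10^4 N
Factor of safety n = P_cr / P = 31.357 / 12.6 = 2.49

n ≈ 2.49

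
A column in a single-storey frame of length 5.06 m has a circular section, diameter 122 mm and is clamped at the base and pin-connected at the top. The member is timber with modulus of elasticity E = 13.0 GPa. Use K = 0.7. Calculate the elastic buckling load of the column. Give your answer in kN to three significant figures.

I = πd⁴/64 = π×122⁴/64 = 1.087×10^7 mm⁴
I = 1.087×10^7 mm⁴ = 1.087×10^-5 m⁴
Effective length L_e = K·L = 0.7 × 5.06 = 3.542 m
P_cr = π²EI / L_e² = π² × 13.0×10⁹ × 1.087×10^-5 / 3.542² = 1.112×10^5 N

P_cr ≈ 111 kN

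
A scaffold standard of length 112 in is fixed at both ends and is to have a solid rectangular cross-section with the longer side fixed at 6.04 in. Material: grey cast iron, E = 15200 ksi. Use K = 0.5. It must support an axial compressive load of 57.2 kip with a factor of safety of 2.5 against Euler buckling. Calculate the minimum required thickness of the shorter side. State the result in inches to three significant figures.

Required P_cr = n·P = 2.5 × 57.2 = 143.0 kip
L_e = K·L = 0.5 × 112 = 56.00 in
Required I = P_cr·L_e²/(π²E) = 1.430×10^5 × 56.00² / (π² × 1.52×10^7) = 2.989 in⁴
Rectangle, weak axis: I_min = h·b³/12 with h = 6.04 in fixed  ⇒  b = (12I/h)^(1/3) = 1.81 in

b ≈ 1.81 in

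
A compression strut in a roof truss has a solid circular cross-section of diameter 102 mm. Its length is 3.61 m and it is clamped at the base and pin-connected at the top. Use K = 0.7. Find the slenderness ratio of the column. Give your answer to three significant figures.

λ ≈ 99.1

For a solid circle r = d/4 = 102/4 = 25.50 mm
L_e = K·L = 0.7 × 3.61 m = 2.527 m = 2527.0 mm
λ = L_e / r_min = 2527.0 / 25.50 = 99.1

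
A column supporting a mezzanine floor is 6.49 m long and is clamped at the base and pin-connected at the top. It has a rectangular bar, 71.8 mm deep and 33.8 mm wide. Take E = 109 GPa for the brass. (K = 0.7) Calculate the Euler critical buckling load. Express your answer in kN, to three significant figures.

Buckling occurs about the weak axis: I_min = h·b³/12 with b = 33.8 mm (the shorter side).
I_min = 71.8×33.8³/12 = 2.310×10^5 mm⁴
I = 2.310×10^5 mm⁴ = 2.310×10^-7 m⁴
Effective length L_e = K·L = 0.7 × 6.49 = 4.543 m
P_cr = π²EI / L_e² = π² × 109×10⁹ × 2.310×10^-7 / 4.543² = 1.204×10^4 N

P_cr ≈ 12.0 kN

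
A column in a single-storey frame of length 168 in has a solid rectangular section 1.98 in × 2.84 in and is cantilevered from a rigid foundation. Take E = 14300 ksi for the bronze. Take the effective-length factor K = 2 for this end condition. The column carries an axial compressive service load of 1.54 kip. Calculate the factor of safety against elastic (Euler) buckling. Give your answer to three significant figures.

n ≈ 1.49

Buckling occurs about the weak axis: I_min = h·b³/12 with b = 1.98 in (the shorter side).
I_min = 2.84×1.98³/12 = 1.837 in⁴
Effective length L_e = K·L = 2 × 168 = 336.0 in
P_cr = π²EI / L_e² = π² × 14300×10³ × 1.837 / 336.0² = 2.297×10^3 lb
Factor of safety n = P_cr / P = 2.2966 / 1.54 = 1.49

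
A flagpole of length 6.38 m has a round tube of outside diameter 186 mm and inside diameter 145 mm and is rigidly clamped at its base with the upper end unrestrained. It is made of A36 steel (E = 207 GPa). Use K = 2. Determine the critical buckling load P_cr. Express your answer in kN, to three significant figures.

d_o = 186 mm, d_i = 145 mm
I = π(d_o⁴ − d_i⁴)/64 = π(186⁴ − 145.0⁴)/64 = 3.705×10^7 mm⁴
I = 3.705×10^7 mm⁴ = 3.705×10^-5 m⁴
Effective length L_e = K·L = 2 × 6.38 = 12.76 m
P_cr = π²EI / L_e² = π² × 207×10⁹ × 3.705×10^-5 / 12.76² = 4.649×10^5 N

P_cr ≈ 465 kN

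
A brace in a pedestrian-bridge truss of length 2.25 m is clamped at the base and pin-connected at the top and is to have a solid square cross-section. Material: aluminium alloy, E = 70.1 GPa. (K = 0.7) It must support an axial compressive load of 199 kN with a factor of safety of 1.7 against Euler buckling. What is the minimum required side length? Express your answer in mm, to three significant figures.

Required P_cr = n·P = 1.7 × 199 = 338.3 kN
L_e = K·L = 0.7 × 2.25 = 1.575 m
Required I = P_cr·L_e²/(π²E) = 3.383×10^5 × 1.575² / (π² × 7.01×10^10) = 1.213×10^-6 m⁴
I_req = 1.213×10^6 mm⁴
Solid square: I = a⁴/12  ⇒  a = (12I)^(1/4) = (12×1.213×10^6)^(1/4) = 61.8 mm

a ≈ 61.8 mm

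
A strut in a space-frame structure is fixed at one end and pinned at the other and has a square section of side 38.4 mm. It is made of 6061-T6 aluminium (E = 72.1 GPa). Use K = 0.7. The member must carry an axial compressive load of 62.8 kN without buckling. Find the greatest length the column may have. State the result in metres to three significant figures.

L_max ≈ 2.05 m

I = a⁴/12 = 38.4⁴/12 = 1.812×10^5 mm⁴
I = 1.812×10^-7 m⁴
At the buckling limit P_cr = P = 6.280×10^4 N
From P_cr = π²EI/(K·L)²:  L = (1/K)·√(π²EI/P_cr) = (1/0.7)·√(π²×7.21×10^10×1.812×10^-7/6.280×10^4)
L = 2.05 m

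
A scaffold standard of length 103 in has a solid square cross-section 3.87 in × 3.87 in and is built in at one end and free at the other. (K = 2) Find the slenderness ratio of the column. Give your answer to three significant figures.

λ ≈ 184

For a square r = a/√12 = 3.87/√12 = 1.117 in
L_e = K·L = 2 × 103 = 206.0 in
λ = L_e / r_min = 206.00 / 1.117 = 184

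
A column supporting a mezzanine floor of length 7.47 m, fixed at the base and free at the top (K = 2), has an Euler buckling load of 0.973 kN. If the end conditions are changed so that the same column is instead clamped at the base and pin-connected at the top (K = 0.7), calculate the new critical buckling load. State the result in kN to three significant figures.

P_cr ∝ 1/K², so P_cr,new = P_cr,old × (K_old/K_new)² = 0.973 × (2/0.7)²
= 0.973 × 8.163 = 7.94 kN

P_cr ≈ 7.94 kN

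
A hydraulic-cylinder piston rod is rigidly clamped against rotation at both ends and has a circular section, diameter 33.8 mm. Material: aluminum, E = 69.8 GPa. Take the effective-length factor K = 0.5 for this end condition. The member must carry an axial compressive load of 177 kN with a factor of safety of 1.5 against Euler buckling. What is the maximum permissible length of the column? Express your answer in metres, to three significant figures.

L_max ≈ 0.815 m

I = πd⁴/64 = π×33.8⁴/64 = 6.407×10^4 mm⁴
I = 6.407×10^-8 m⁴
Required critical load P_cr = n·P = 1.5 × 177 = 265.5 kN = 2.655×10^5 N
From P_cr = π²EI/(K·L)²:  L = (1/K)·√(π²EI/P_cr) = (1/0.5)·√(π²×6.98×10^10×6.407×10^-8/2.655×10^5)
L = 0.815 m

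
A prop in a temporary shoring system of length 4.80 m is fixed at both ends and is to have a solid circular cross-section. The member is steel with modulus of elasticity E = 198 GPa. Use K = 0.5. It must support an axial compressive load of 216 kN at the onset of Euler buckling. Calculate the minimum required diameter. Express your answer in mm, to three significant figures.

d ≈ 60.0 mm

L_e = K·L = 0.5 × 4.80 = 2.400 m
Required I = P_cr·L_e²/(π²E) = 2.160×10^5 × 2.400² / (π² × 1.98×10^11) = 6.367×10^-7 m⁴
I_req = 6.367×10^5 mm⁴
Solid circle: I = πd⁴/64  ⇒  d = (64I/π)^(1/4) = (64×6.367×10^5/π)^(1/4) = 60.0 mm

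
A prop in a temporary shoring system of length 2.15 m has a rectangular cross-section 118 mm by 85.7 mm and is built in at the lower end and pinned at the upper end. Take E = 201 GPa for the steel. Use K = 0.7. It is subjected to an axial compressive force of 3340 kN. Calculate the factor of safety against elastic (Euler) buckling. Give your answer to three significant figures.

Buckling occurs about the weak axis: I_min = h·b³/12 with b = 85.7 mm (the shorter side).
I_min = 118×85.7³/12 = 6.189×10^6 mm⁴
I = 6.189×10^6 mm⁴ = 6.189×10^-6 m⁴
Effective length L_e = K·L = 0.7 × 2.15 = 1.505 m
P_cr = π²EI / L_e² = π² × 201×10⁹ × 6.189×10^-6 / 1.505² = 5.421×10^6 N
Factor of safety n = P_cr / P = 5420.8 / 3340 = 1.62

n ≈ 1.62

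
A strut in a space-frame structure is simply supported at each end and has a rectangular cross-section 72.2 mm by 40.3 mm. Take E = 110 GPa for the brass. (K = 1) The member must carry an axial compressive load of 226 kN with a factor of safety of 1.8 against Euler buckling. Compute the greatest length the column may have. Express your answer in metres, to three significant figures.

L_max ≈ 1.03 m

Buckling occurs about the weak axis: I_min = h·b³/12 with b = 40.3 mm (the shorter side).
I_min = 72.2×40.3³/12 = 3.938×10^5 mm⁴
I = 3.938×10^-7 m⁴
Required critical load P_cr = n·P = 1.8 × 226 = 406.8 kN = 4.068×10^5 N
From P_cr = π²EI/(K·L)²:  L = (1/K)·√(π²EI/P_cr) = (1/1)·√(π²×1.10×10^11×3.938×10^-7/4.068×10^5)
L = 1.03 m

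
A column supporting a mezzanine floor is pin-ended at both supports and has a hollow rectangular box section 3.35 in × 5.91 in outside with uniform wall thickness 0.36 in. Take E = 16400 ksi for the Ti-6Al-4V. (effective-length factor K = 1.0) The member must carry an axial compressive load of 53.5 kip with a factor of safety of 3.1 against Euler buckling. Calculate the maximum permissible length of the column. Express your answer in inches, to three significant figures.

Inner dimensions: h_i = 5.91 − 2×0.36 = 5.190 in, b_i = 3.35 − 2×0.36 = 2.630 in
Weak-axis I_min = (h_o·b_o³ − h_i·b_i³)/12 with b_o = 3.35, b_i = 2.630 in (shorter outer/inner sides).
I_min = (5.91×3.35³ − 5.190×2.630³)/12 = 10.65 in⁴
Required critical load P_cr = n·P = 3.1 × 53.5 = 165.8 kip = 1.659×10^5 lb
From P_cr = π²EI/(K·L)²:  L = (1/K)·√(π²EI/P_cr) = (1/1)·√(π²×1.64×10^7×10.65/1.659×10^5)
L = 102 in

L_max ≈ 102 in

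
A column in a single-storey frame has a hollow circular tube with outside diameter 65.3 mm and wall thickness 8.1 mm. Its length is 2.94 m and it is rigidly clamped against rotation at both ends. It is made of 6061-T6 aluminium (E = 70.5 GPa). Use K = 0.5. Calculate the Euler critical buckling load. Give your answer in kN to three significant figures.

Inner diameter d_i = 65.3 − 2×8.1 = 49.10 mm
I = π(d_o⁴ − d_i⁴)/64 = π(65.3⁴ − 49.10⁴)/64 = 6.072×10^5 mm⁴
I = 6.072×10^5 mm⁴ = 6.072×10^-7 m⁴
Effective length L_e = K·L = 0.5 × 2.94 = 1.470 m
P_cr = π²EI / L_e² = π² × 70.5×10⁹ × 6.072×10^-7 / 1.470² = 1.955×10^5 N

P_cr ≈ 196 kN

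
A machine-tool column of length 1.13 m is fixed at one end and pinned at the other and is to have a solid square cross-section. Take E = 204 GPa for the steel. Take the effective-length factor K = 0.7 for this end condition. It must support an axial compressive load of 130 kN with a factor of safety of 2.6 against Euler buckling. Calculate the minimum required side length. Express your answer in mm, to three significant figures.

a ≈ 33.5 mm

Required P_cr = n·P = 2.6 × 130 = 338.0 kN
L_e = K·L = 0.7 × 1.13 = 0.7910 m
Required I = P_cr·L_e²/(π²E) = 3.380×10^5 × 0.7910² / (π² × 2.04×10^11) = 1.050×10^-7 m⁴
I_req = 1.050×10^5 mm⁴
Solid square: I = a⁴/12  ⇒  a = (12I)^(1/4) = (12×1.050×10^5)^(1/4) = 33.5 mm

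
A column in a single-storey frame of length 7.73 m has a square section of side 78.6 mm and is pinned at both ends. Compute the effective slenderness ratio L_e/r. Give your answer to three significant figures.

λ ≈ 341

For a square r = a/√12 = 78.6/√12 = 22.69 mm
L_e = K·L = 1 × 7.73 m = 7.730 m = 7730.0 mm
λ = L_e / r_min = 7730.0 / 22.69 = 341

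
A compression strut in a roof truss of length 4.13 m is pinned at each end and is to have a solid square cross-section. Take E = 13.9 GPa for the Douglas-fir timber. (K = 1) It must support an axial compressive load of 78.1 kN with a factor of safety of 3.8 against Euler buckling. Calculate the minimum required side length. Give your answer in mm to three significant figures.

a ≈ 145 mm

Required P_cr = n·P = 3.8 × 78.1 = 296.8 kN
L_e = K·L = 1 × 4.13 = 4.130 m
Required I = P_cr·L_e²/(π²E) = 2.968×10^5 × 4.130² / (π² × 1.39×10^10) = 3.690×10^-5 m⁴
I_req = 3.690×10^7 mm⁴
Solid square: I = a⁴/12  ⇒  a = (12I)^(1/4) = (12×3.690×10^7)^(1/4) = 145 mm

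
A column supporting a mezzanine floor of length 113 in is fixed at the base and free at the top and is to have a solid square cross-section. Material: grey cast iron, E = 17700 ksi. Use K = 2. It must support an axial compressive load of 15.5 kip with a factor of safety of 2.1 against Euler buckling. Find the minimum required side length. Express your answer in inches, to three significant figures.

a ≈ 3.27 in

Required P_cr = n·P = 2.1 × 15.5 = 32.55 kip
L_e = K·L = 2 × 113 = 226.0 in
Required I = P_cr·L_e²/(π²E) = 3.255×10^4 × 226.0² / (π² × 1.77×10^7) = 9.517 in⁴
Solid square: I = a⁴/12  ⇒  a = (12I)^(1/4) = (12×9.517)^(1/4) = 3.27 in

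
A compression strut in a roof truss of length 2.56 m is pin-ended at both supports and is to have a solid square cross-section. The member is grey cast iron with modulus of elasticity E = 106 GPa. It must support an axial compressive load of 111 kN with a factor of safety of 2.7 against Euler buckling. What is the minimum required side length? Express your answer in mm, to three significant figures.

Required P_cr = n·P = 2.7 × 111 = 299.7 kN
L_e = K·L = 1 × 2.56 = 2.560 m
Required I = P_cr·L_e²/(π²E) = 2.997×10^5 × 2.560² / (π² × 1.06×10^11) = 1.877×10^-6 m⁴
I_req = 1.877×10^6 mm⁴
Solid square: I = a⁴/12  ⇒  a = (12I)^(1/4) = (12×1.877×10^6)^(1/4) = 68.9 mm

a ≈ 68.9 mm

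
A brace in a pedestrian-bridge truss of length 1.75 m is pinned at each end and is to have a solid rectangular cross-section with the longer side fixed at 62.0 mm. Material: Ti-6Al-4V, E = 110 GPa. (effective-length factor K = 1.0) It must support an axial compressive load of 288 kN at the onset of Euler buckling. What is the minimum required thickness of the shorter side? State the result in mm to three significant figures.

L_e = K·L = 1 × 1.75 = 1.750 m
Required I = P_cr·L_e²/(π²E) = 2.880×10^5 × 1.750² / (π² × 1.10×10^11) = 8.124×10^-7 m⁴
I_req = 8.124×10^5 mm⁴
Rectangle, weak axis: I_min = h·b³/12 with h = 62.0 mm fixed  ⇒  b = (12I/h)^(1/3) = 54.0 mm

b ≈ 54.0 mm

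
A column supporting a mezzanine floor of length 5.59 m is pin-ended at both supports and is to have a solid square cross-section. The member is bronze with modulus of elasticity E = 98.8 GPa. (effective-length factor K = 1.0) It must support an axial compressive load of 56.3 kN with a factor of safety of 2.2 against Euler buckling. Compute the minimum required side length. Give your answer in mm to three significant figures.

Required P_cr = n·P = 2.2 × 56.3 = 123.9 kN
L_e = K·L = 1 × 5.59 = 5.590 m
Required I = P_cr·L_e²/(π²E) = 1.239×10^5 × 5.590² / (π² × 9.88×10^10) = 3.969×10^-6 m⁴
I_req = 3.969×10^6 mm⁴
Solid square: I = a⁴/12  ⇒  a = (12I)^(1/4) = (12×3.969×10^6)^(1/4) = 83.1 mm

a ≈ 83.1 mm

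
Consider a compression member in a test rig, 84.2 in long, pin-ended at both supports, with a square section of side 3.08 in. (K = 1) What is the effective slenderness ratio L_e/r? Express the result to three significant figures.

λ ≈ 94.7

For a square r = a/√12 = 3.08/√12 = 0.8891 in
L_e = K·L = 1 × 84.2 = 84.20 in
λ = L_e / r_min = 84.200 / 0.8891 = 94.7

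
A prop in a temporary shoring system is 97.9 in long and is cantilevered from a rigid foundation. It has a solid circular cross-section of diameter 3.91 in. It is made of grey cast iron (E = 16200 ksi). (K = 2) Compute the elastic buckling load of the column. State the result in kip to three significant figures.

I = πd⁴/64 = π×3.91⁴/64 = 11.47 in⁴
Effective length L_e = K·L = 2 × 97.9 = 195.8 in
P_cr = π²EI / L_e² = π² × 16200×10³ × 11.47 / 195.8² = 4.785×10^4 lb

P_cr ≈ 47.8 kip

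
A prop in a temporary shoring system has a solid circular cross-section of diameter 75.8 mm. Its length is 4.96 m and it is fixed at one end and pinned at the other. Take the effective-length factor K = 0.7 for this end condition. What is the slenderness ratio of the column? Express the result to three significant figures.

λ ≈ 183

I = πd⁴/64 = π×75.8⁴/64 = 1.620×10^6 mm⁴
A = 4.513×10^3 mm²;  r_min = √(I/A) = √(1.620×10^6/4.513×10^3) = 18.95 mm
L_e = K·L = 0.7 × 4.96 m = 3.472 m = 3472.0 mm
λ = L_e / r_min = 3472.0 / 18.95 = 183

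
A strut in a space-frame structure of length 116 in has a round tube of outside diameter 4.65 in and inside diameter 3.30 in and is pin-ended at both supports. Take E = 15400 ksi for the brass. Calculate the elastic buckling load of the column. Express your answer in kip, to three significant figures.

d_o = 4.65 in, d_i = 3.30 in
I = π(d_o⁴ − d_i⁴)/64 = π(4.65⁴ − 3.300⁴)/64 = 17.13 in⁴
Effective length L_e = K·L = 1 × 116 = 116.0 in
P_cr = π²EI / L_e² = π² × 15400×10³ × 17.13 / 116.0² = 1.935×10^5 lb

P_cr ≈ 193 kip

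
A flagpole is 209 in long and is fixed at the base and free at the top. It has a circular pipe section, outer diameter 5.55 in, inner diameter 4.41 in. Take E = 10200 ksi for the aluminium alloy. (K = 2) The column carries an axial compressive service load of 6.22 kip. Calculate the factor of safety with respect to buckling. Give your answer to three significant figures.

n ≈ 2.59

d_o = 5.55 in, d_i = 4.41 in
I = π(d_o⁴ − d_i⁴)/64 = π(5.55⁴ − 4.410⁴)/64 = 28.01 in⁴
Effective length L_e = K·L = 2 × 209 = 418.0 in
P_cr = π²EI / L_e² = π² × 10200×10³ × 28.01 / 418.0² = 1.614×10^4 lb
Factor of safety n = P_cr / P = 16.137 / 6.22 = 2.59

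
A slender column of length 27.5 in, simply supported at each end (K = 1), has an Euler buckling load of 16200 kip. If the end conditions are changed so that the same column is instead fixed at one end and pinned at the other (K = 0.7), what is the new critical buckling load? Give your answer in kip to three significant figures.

P_cr ∝ 1/K², so P_cr,new = P_cr,old × (K_old/K_new)² = 16200 × (1/0.7)²
= 16200 × 2.041 = 33100 kip

P_cr ≈ 33100 kip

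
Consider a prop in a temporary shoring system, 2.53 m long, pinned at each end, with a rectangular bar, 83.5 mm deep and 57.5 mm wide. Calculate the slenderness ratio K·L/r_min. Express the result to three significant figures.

For a rectangle r_min = b/√12 = 57.5/√12 = 16.60 mm
L_e = K·L = 1 × 2.53 m = 2.530 m = 2530.0 mm
λ = L_e / r_min = 2530.0 / 16.60 = 152

λ ≈ 152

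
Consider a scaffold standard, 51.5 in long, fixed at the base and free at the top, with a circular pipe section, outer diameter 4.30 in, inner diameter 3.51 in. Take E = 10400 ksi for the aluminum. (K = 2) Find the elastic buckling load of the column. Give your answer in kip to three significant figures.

P_cr ≈ 90.3 kip

d_o = 4.30 in, d_i = 3.51 in
I = π(d_o⁴ − d_i⁴)/64 = π(4.30⁴ − 3.510⁴)/64 = 9.331 in⁴
Effective length L_e = K·L = 2 × 51.5 = 103.0 in
P_cr = π²EI / L_e² = π² × 10400×10³ × 9.331 / 103.0² = 9.028×10^4 lb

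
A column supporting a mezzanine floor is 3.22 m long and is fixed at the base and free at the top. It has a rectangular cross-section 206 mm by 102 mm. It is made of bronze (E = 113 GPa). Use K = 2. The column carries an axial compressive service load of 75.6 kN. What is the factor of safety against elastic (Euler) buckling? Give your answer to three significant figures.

Buckling occurs about the weak axis: I_min = h·b³/12 with b = 102 mm (the shorter side).
I_min = 206×102³/12 = 1.822×10^7 mm⁴
I = 1.822×10^7 mm⁴ = 1.822×10^-5 m⁴
Effective length L_e = K·L = 2 × 3.22 = 6.440 m
P_cr = π²EI / L_e² = π² × 113×10⁹ × 1.822×10^-5 / 6.440² = 4.899×10^5 N
Factor of safety n = P_cr / P = 489.88 / 75.6 = 6.48

n ≈ 6.48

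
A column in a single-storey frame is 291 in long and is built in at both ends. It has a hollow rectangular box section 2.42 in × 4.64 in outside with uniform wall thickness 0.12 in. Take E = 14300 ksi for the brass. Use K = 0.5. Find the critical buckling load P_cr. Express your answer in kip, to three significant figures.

Inner dimensions: h_i = 4.64 − 2×0.12 = 4.400 in, b_i = 2.42 − 2×0.12 = 2.180 in
Weak-axis I_min = (h_o·b_o³ − h_i·b_i³)/12 with b_o = 2.42, b_i = 2.180 in (shorter outer/inner sides).
I_min = (4.64×2.42³ − 4.400×2.180³)/12 = 1.681 in⁴
Effective length L_e = K·L = 0.5 × 291 = 145.5 in
P_cr = π²EI / L_e² = π² × 14300×10³ × 1.681 / 145.5² = 1.121×10^4 lb

P_cr ≈ 11.2 kip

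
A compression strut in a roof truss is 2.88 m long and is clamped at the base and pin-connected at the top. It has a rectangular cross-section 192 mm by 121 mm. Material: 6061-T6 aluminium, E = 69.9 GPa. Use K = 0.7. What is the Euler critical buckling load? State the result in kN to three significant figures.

Buckling occurs about the weak axis: I_min = h·b³/12 with b = 121 mm (the shorter side).
I_min = 192×121³/12 = 2.834×10^7 mm⁴
I = 2.834×10^7 mm⁴ = 2.834×10^-5 m⁴
Effective length L_e = K·L = 0.7 × 2.88 = 2.016 m
P_cr = π²EI / L_e² = π² × 69.9×10⁹ × 2.834×10^-5 / 2.016² = 4.811×10^6 N

P_cr ≈ 4810 kN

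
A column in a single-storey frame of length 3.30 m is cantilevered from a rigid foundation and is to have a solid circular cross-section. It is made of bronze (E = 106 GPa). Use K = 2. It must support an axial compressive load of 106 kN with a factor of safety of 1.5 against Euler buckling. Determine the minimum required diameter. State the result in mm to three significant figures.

d ≈ 108 mm

Required P_cr = n·P = 1.5 × 106 = 159.0 kN
L_e = K·L = 2 × 3.30 = 6.600 m
Required I = P_cr·L_e²/(π²E) = 1.590×10^5 × 6.600² / (π² × 1.06×10^11) = 6.620×10^-6 m⁴
I_req = 6.620×10^6 mm⁴
Solid circle: I = πd⁴/64  ⇒  d = (64I/π)^(1/4) = (64×6.620×10^6/π)^(1/4) = 108 mm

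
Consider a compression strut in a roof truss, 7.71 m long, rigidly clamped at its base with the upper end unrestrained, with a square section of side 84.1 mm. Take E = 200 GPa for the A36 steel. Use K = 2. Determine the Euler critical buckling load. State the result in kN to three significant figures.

P_cr ≈ 34.6 kN

I = a⁴/12 = 84.1⁴/12 = 4.169×10^6 mm⁴
I = 4.169×10^6 mm⁴ = 4.169×10^-6 m⁴
Effective length L_e = K·L = 2 × 7.71 = 15.42 m
P_cr = π²EI / L_e² = π² × 200×10⁹ × 4.169×10^-6 / 15.42² = 3.461×10^4 N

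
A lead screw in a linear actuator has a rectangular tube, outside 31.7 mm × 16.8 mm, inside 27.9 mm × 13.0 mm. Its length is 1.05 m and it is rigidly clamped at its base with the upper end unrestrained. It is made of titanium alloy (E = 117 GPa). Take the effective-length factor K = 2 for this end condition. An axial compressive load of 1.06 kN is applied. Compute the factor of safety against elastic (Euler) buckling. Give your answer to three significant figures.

Weak-axis I_min = (h_o·b_o³ − h_i·b_i³)/12 with b_o = 16.8, b_i = 13.00 mm (shorter outer/inner sides).
I_min = (31.7×16.8³ − 27.90×13.00³)/12 = 7.418×10^3 mm⁴
I = 7.418×10^3 mm⁴ = 7.418×10^-9 m⁴
Effective length L_e = K·L = 2 × 1.05 = 2.100 m
P_cr = π²EI / L_e² = π² × 117×10⁹ × 7.418×10^-9 / 2.100² = 1.942×10^3 N
Factor of safety n = P_cr / P = 1.9423 / 1.06 = 1.83

n ≈ 1.83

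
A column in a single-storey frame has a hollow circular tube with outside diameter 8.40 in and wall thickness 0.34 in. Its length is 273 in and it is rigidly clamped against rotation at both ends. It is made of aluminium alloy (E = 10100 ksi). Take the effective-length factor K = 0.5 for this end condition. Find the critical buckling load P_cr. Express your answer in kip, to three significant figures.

P_cr ≈ 375 kip

Inner diameter d_i = 8.40 − 2×0.34 = 7.720 in
I = π(d_o⁴ − d_i⁴)/64 = π(8.40⁴ − 7.720⁴)/64 = 70.04 in⁴
Effective length L_e = K·L = 0.5 × 273 = 136.5 in
P_cr = π²EI / L_e² = π² × 10100×10³ × 70.04 / 136.5² = 3.747×10^5 lb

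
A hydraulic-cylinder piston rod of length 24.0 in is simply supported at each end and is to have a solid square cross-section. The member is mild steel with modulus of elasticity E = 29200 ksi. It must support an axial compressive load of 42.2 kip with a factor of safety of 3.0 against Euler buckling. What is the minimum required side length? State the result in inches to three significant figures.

a ≈ 1.32 in

Required P_cr = n·P = 3.0 × 42.2 = 126.6 kip
L_e = K·L = 1 × 24.0 = 24.00 in
Required I = P_cr·L_e²/(π²E) = 1.266×10^5 × 24.00² / (π² × 2.92×10^7) = 0.2530 in⁴
Solid square: I = a⁴/12  ⇒  a = (12I)^(1/4) = (12×0.2530)^(1/4) = 1.32 in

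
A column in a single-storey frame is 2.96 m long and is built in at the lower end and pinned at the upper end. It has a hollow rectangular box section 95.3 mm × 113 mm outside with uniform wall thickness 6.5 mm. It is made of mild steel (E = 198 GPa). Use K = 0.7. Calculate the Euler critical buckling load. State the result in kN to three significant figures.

P_cr ≈ 1600 kN

Inner dimensions: h_i = 113 − 2×6.5 = 100.0 mm, b_i = 95.3 − 2×6.5 = 82.30 mm
Weak-axis I_min = (h_o·b_o³ − h_i·b_i³)/12 with b_o = 95.3, b_i = 82.30 mm (shorter outer/inner sides).
I_min = (113×95.3³ − 100.0×82.30³)/12 = 3.505×10^6 mm⁴
I = 3.505×10^6 mm⁴ = 3.505×10^-6 m⁴
Effective length L_e = K·L = 0.7 × 2.96 = 2.072 m
P_cr = π²EI / L_e² = π² × 198×10⁹ × 3.505×10^-6 / 2.072² = 1.595×10^6 N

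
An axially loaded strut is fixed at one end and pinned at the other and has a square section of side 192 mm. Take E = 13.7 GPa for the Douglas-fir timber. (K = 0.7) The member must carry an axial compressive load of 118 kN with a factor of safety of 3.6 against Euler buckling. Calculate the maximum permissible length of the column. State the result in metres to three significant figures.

L_max ≈ 8.58 m

I = a⁴/12 = 192⁴/12 = 1.132×10^8 mm⁴
I = 1.132×10^-4 m⁴
Required critical load P_cr = n·P = 3.6 × 118 = 424.8 kN = 4.248×10^5 N
From P_cr = π²EI/(K·L)²:  L = (1/K)·√(π²EI/P_cr) = (1/0.7)·√(π²×1.37×10^10×1.132×10^-4/4.248×10^5)
L = 8.58 m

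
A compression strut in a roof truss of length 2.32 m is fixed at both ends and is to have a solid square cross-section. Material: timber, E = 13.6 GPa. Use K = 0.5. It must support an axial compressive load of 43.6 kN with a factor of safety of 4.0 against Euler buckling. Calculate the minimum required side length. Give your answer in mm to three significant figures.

Required P_cr = n·P = 4.0 × 43.6 = 174.4 kN
L_e = K·L = 0.5 × 2.32 = 1.160 m
Required I = P_cr·L_e²/(π²E) = 1.744×10^5 × 1.160² / (π² × 1.36×10^10) = 1.748×10^-6 m⁴
I_req = 1.748×10^6 mm⁴
Solid square: I = a⁴/12  ⇒  a = (12I)^(1/4) = (12×1.748×10^6)^(1/4) = 67.7 mm

a ≈ 67.7 mm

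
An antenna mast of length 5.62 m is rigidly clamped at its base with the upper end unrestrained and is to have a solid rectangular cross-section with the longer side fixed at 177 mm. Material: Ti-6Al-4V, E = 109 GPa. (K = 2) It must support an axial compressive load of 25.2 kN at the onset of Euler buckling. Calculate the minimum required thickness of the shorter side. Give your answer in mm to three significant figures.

b ≈ 58.5 mm

L_e = K·L = 2 × 5.62 = 11.24 m
Required I = P_cr·L_e²/(π²E) = 2.520×10^4 × 11.24² / (π² × 1.09×10^11) = 2.959×10^-6 m⁴
I_req = 2.959×10^6 mm⁴
Rectangle, weak axis: I_min = h·b³/12 with h = 177 mm fixed  ⇒  b = (12I/h)^(1/3) = 58.5 mm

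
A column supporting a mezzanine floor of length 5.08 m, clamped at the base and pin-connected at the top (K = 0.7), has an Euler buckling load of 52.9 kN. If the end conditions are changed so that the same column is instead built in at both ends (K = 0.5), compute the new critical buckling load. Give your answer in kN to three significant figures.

P_cr ≈ 104 kN

P_cr ∝ 1/K², so P_cr,new = P_cr,old × (K_old/K_new)² = 52.9 × (0.7/0.5)²
= 52.9 × 1.960 = 104 kN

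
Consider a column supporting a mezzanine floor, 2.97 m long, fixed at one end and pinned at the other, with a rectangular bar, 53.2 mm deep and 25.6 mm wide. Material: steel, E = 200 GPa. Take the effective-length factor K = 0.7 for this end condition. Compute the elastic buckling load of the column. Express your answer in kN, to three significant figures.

P_cr ≈ 34.0 kN

Buckling occurs about the weak axis: I_min = h·b³/12 with b = 25.6 mm (the shorter side).
I_min = 53.2×25.6³/12 = 7.438×10^4 mm⁴
I = 7.438×10^4 mm⁴ = 7.438×10^-8 m⁴
Effective length L_e = K·L = 0.7 × 2.97 = 2.079 m
P_cr = π²EI / L_e² = π² × 200×10⁹ × 7.438×10^-8 / 2.079² = 3.397×10^4 N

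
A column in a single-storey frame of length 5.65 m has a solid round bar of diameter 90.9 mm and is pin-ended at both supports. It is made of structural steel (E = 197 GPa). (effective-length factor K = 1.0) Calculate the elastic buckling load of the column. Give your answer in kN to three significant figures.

P_cr ≈ 204 kN

I = πd⁴/64 = π×90.9⁴/64 = 3.351×10^6 mm⁴
I = 3.351×10^6 mm⁴ = 3.351×10^-6 m⁴
Effective length L_e = K·L = 1 × 5.65 = 5.650 m
P_cr = π²EI / L_e² = π² × 197×10⁹ × 3.351×10^-6 / 5.650² = 2.041×10^5 N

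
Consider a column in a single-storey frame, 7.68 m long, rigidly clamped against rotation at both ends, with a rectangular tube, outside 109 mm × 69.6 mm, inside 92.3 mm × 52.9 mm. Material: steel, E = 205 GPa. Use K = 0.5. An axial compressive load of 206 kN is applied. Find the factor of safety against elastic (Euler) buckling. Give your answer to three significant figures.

Weak-axis I_min = (h_o·b_o³ − h_i·b_i³)/12 with b_o = 69.6, b_i = 52.90 mm (shorter outer/inner sides).
I_min = (109×69.6³ − 92.30×52.90³)/12 = 1.924×10^6 mm⁴
I = 1.924×10^6 mm⁴ = 1.924×10^-6 m⁴
Effective length L_e = K·L = 0.5 × 7.68 = 3.840 m
P_cr = π²EI / L_e² = π² × 205×10⁹ × 1.924×10^-6 / 3.840² = 2.640×10^5 N
Factor of safety n = P_cr / P = 263.97 / 206 = 1.28

n ≈ 1.28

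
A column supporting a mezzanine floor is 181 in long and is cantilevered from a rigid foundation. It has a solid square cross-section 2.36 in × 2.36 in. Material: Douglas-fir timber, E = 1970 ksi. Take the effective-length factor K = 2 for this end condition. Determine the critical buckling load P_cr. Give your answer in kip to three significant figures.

I = a⁴/12 = 2.36⁴/12 = 2.585 in⁴
Effective length L_e = K·L = 2 × 181 = 362.0 in
P_cr = π²EI / L_e² = π² × 1970×10³ × 2.585 / 362.0² = 383.5 lb

P_cr ≈ 0.384 kip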